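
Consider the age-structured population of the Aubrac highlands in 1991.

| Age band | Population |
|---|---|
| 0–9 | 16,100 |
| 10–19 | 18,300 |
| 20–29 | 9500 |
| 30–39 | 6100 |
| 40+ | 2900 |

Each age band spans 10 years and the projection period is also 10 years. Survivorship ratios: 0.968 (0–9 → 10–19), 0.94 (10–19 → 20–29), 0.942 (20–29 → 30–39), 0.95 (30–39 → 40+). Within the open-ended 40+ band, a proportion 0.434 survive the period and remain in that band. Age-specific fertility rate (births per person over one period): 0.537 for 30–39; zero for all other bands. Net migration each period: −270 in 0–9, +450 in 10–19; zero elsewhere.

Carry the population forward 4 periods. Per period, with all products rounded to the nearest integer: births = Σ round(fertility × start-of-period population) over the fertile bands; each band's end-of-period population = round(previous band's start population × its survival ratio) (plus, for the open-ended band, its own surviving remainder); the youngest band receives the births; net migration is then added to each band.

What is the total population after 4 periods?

45841

Numbering the bands 1..5 from youngest to oldest:
— Period 1 —
Births: 6100 × 0.537 = 3276
Band 2: 16100 × 0.968 = 15585
Band 3: 18300 × 0.94 = 17202
Band 4: 9500 × 0.942 = 8949
Band 5: 6100 × 0.95 + 2900 × 0.434 = 5795 + 1259 = 7054
Net migration: Band 1 − 270 → 3006; Band 2 + 450 → 16035
End of period: [3006, 16035, 17202, 8949, 7054]
— Period 2 —
Births: 8949 × 0.537 = 4806
Band 2: 3006 × 0.968 = 2910
Band 3: 16035 × 0.94 = 15073
Band 4: 17202 × 0.942 = 16204
Band 5: 8949 × 0.95 + 7054 × 0.434 = 8502 + 3061 = 11563
Net migration: Band 1 − 270 → 4536; Band 2 + 450 → 3360
End of period: [4536, 3360, 15073, 16204, 11563]
— Period 3 —
Births: 16204 × 0.537 = 8702
Band 2: 4536 × 0.968 = 4391
Band 3: 3360 × 0.94 = 3158
Band 4: 15073 × 0.942 = 14199
Band 5: 16204 × 0.95 + 11563 × 0.434 = 15394 + 5018 = 20412
Net migration: Band 1 − 270 → 8432; Band 2 + 450 → 4841
End of period: [8432, 4841, 3158, 14199, 20412]
— Period 4 —
Births: 14199 × 0.537 = 7625
Band 2: 8432 × 0.968 = 8162
Band 3: 4841 × 0.94 = 4551
Band 4: 3158 × 0.942 = 2975
Band 5: 14199 × 0.95 + 20412 × 0.434 = 13489 + 8859 = 22348
Net migration: Band 1 − 270 → 7355; Band 2 + 450 → 8612
End of period: [7355, 8612, 4551, 2975, 22348]
Total after period 4: 7355 + 8612 + 4551 + 2975 + 22348 = 45841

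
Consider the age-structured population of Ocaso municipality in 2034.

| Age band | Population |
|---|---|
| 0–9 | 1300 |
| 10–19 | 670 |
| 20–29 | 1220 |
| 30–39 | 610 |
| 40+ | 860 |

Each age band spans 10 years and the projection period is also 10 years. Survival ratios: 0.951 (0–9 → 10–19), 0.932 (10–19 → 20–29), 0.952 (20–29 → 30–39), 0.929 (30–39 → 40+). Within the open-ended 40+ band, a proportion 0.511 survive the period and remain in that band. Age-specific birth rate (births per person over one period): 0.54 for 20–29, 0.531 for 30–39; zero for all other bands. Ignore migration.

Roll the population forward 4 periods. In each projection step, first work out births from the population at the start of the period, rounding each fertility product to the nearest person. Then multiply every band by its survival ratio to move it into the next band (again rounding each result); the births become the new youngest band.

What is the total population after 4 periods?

5334

Period 1:
Births: 1220 × 0.54 = 659 ; 610 × 0.531 = 324 ⇒ total 983
10–19: 1300 × 0.951 = 1236
20–29: 670 × 0.932 = 624
30–39: 1220 × 0.952 = 1161
40+: 610 × 0.929 + 860 × 0.511 = 567 + 439 = 1006
Population now: 0–9=983, 10–19=1236, 20–29=624, 30–39=1161, 40+=1006
Period 2:
Births: 624 × 0.54 = 337 ; 1161 × 0.531 = 616 ⇒ total 953
10–19: 983 × 0.951 = 935
20–29: 1236 × 0.932 = 1152
30–39: 624 × 0.952 = 594
40+: 1161 × 0.929 + 1006 × 0.511 = 1079 + 514 = 1593
Population now: 0–9=953, 10–19=935, 20–29=1152, 30–39=594, 40+=1593
Period 3:
Births: 1152 × 0.54 = 622 ; 594 × 0.531 = 315 ⇒ total 937
10–19: 953 × 0.951 = 906
20–29: 935 × 0.932 = 871
30–39: 1152 × 0.952 = 1097
40+: 594 × 0.929 + 1593 × 0.511 = 552 + 814 = 1366
Population now: 0–9=937, 10–19=906, 20–29=871, 30–39=1097, 40+=1366
Period 4:
Births: 871 × 0.54 = 470 ; 1097 × 0.531 = 583 ⇒ total 1053
10–19: 937 × 0.951 = 891
20–29: 906 × 0.932 = 844
30–39: 871 × 0.952 = 829
40+: 1097 × 0.929 + 1366 × 0.511 = 1019 + 698 = 1717
Population now: 0–9=1053, 10–19=891, 20–29=844, 30–39=829, 40+=1717
Total after period 4: 1053 + 891 + 844 + 829 + 1717 = 5334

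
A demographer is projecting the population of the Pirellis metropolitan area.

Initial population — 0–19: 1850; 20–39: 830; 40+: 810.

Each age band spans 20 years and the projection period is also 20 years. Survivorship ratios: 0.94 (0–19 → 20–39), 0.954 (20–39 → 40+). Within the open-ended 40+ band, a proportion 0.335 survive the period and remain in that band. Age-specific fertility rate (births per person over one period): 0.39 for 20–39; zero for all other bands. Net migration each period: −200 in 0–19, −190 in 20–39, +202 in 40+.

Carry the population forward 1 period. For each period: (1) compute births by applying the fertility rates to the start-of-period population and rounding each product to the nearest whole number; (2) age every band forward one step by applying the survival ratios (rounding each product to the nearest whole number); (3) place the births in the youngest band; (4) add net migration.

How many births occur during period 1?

324

After projecting period 1:
Births: 830 * 0.39 = 324
20–39: 1850 * 0.94 = 1739
40+: 830 * 0.954 + 810 * 0.335 = 792 + 271 = 1063
Net migration: 0–19 − 200 → 124; 20–39 − 190 → 1549; 40+ + 202 → 1265
End of period: [124, 1549, 1265]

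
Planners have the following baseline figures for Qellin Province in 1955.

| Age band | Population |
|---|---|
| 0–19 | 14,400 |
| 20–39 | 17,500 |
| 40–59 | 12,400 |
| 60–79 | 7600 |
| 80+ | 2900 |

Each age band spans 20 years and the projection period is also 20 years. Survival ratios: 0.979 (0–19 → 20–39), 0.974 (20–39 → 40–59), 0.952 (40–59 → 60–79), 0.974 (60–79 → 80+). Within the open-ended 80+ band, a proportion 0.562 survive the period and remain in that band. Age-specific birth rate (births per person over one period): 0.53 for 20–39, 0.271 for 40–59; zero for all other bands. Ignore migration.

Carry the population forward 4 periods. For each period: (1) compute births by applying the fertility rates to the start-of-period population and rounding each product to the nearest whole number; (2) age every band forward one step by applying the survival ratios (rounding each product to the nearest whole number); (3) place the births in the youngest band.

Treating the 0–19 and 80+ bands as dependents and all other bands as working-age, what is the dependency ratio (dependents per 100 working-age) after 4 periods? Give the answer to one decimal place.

110.1

After projecting period 1:
Births: 17500 * 0.53 = 9275, 12400 * 0.271 = 3360 → total 12635
20–39: 14400 * 0.979 = 14098
40–59: 17500 * 0.974 = 17045
60–79: 12400 * 0.952 = 11805
80+: 7600 * 0.974 + 2900 * 0.562 = 7402 + 1630 = 9032
Population now: 0–19=12635, 20–39=14098, 40–59=17045, 60–79=11805, 80+=9032
After projecting period 2:
Births: 14098 * 0.53 = 7472, 17045 * 0.271 = 4619 → total 12091
20–39: 12635 * 0.979 = 12370
40–59: 14098 * 0.974 = 13731
60–79: 17045 * 0.952 = 16227
80+: 11805 * 0.974 + 9032 * 0.562 = 11498 + 5076 = 16574
Population now: 0–19=12091, 20–39=12370, 40–59=13731, 60–79=16227, 80+=16574
After projecting period 3:
Births: 12370 * 0.53 = 6556, 13731 * 0.271 = 3721 → total 10277
20–39: 12091 * 0.979 = 11837
40–59: 12370 * 0.974 = 12048
60–79: 13731 * 0.952 = 13072
80+: 16227 * 0.974 + 16574 * 0.562 = 15805 + 9315 = 25120
Population now: 0–19=10277, 20–39=11837, 40–59=12048, 60–79=13072, 80+=25120
After projecting period 4:
Births: 11837 * 0.53 = 6274, 12048 * 0.271 = 3265 → total 9539
20–39: 10277 * 0.979 = 10061
40–59: 11837 * 0.974 = 11529
60–79: 12048 * 0.952 = 11470
80+: 13072 * 0.974 + 25120 * 0.562 = 12732 + 14117 = 26849
Population now: 0–19=9539, 20–39=10061, 40–59=11529, 60–79=11470, 80+=26849
Dependents (band 0–19 + band 80+) = 9539 + 26849 = 36388; working-age = 33060; ratio = 36388/33060 × 100 = 110.1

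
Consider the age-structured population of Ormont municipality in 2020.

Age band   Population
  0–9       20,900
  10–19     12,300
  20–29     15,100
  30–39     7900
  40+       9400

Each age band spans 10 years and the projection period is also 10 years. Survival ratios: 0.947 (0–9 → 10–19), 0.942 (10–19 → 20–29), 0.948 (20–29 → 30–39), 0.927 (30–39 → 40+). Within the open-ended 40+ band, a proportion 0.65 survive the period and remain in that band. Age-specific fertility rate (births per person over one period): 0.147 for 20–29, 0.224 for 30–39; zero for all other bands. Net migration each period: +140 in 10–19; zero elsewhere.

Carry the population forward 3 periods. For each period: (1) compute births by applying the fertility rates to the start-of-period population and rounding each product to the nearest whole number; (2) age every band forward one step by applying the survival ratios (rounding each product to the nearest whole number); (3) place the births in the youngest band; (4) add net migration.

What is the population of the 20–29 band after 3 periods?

3692

Let band 1 be 0–9 through band 5 = 40+.
Period 1:
Births: 15100 × 0.147 = 2220 ; 7900 × 0.224 = 1770 ⇒ total 3990
Band 2: 20900 × 0.947 = 19792
Band 3: 12300 × 0.942 = 11587
Band 4: 15100 × 0.948 = 14315
Band 5: 7900 × 0.927 + 9400 × 0.65 = 7323 + 6110 = 13433
Net migration: Band 2 + 140 → 19932
Population now: 0–9=3990, 10–19=19932, 20–29=11587, 30–39=14315, 40+=13433
Period 2:
Births: 11587 × 0.147 = 1703 ; 14315 × 0.224 = 3207 ⇒ total 4910
Band 2: 3990 × 0.947 = 3779
Band 3: 19932 × 0.942 = 18776
Band 4: 11587 × 0.948 = 10984
Band 5: 14315 × 0.927 + 13433 × 0.65 = 13270 + 8731 = 22001
Net migration: Band 2 + 140 → 3919
Population now: 0–9=4910, 10–19=3919, 20–29=18776, 30–39=10984, 40+=22001
Period 3:
Births: 18776 × 0.147 = 2760 ; 10984 × 0.224 = 2460 ⇒ total 5220
Band 2: 4910 × 0.947 = 4650
Band 3: 3919 × 0.942 = 3692
Band 4: 18776 × 0.948 = 17800
Band 5: 10984 × 0.927 + 22001 × 0.65 = 10182 + 14301 = 24483
Net migration: Band 2 + 140 → 4790
Population now: 0–9=5220, 10–19=4790, 20–29=3692, 30–39=17800, 40+=24483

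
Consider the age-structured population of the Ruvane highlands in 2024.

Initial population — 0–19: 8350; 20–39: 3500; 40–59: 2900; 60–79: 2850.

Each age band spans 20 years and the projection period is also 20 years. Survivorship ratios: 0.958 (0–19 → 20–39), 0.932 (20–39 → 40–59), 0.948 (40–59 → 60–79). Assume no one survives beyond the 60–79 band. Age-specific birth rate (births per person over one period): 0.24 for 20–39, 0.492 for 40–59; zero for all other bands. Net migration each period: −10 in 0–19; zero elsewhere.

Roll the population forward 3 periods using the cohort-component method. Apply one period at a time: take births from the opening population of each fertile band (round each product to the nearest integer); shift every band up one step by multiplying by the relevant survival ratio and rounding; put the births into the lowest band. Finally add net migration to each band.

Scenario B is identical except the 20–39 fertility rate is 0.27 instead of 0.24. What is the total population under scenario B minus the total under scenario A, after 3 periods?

[period 1]
Births: 3500 × 0.24 = 840 ; 2900 × 0.492 = 1427 → 2267
20–39: 8350 × 0.958 = 7999
40–59: 3500 × 0.932 = 3262
60–79: 2900 × 0.948 = 2749
Net migration: 0–19 − 10 → 2257
Population now: 0–19=2257, 20–39=7999, 40–59=3262, 60–79=2749
[period 2]
Births: 7999 × 0.24 = 1920 ; 3262 × 0.492 = 1605 → 3525
20–39: 2257 × 0.958 = 2162
40–59: 7999 × 0.932 = 7455
60–79: 3262 × 0.948 = 3092
Net migration: 0–19 − 10 → 3515
Population now: 0–19=3515, 20–39=2162, 40–59=7455, 60–79=3092
[period 3]
Births: 2162 × 0.24 = 519 ; 7455 × 0.492 = 3668 → 4187
20–39: 3515 × 0.958 = 3367
40–59: 2162 × 0.932 = 2015
60–79: 7455 × 0.948 = 7067
Net migration: 0–19 − 10 → 4177
Population now: 0–19=4177, 20–39=3367, 40–59=2015, 60–79=7067
Scenario A total after 3 periods: 16626
Scenario B projection —
[period 1]
Births: 3500 × 0.27 = 945 ; 2900 × 0.492 = 1427 → 2372
20–39: 8350 × 0.958 = 7999
40–59: 3500 × 0.932 = 3262
60–79: 2900 × 0.948 = 2749
Net migration: 0–19 − 10 → 2362
Population now: 0–19=2362, 20–39=7999, 40–59=3262, 60–79=2749
[period 2]
Births: 7999 × 0.27 = 2160 ; 3262 × 0.492 = 1605 → 3765
20–39: 2362 × 0.958 = 2263
40–59: 7999 × 0.932 = 7455
60–79: 3262 × 0.948 = 3092
Net migration: 0–19 − 10 → 3755
Population now: 0–19=3755, 20–39=2263, 40–59=7455, 60–79=3092
[period 3]
Births: 2263 × 0.27 = 611 ; 7455 × 0.492 = 3668 → 4279
20–39: 3755 × 0.958 = 3597
40–59: 2263 × 0.932 = 2109
60–79: 7455 × 0.948 = 7067
Net migration: 0–19 − 10 → 4269
Population now: 0–19=4269, 20–39=3597, 40–59=2109, 60–79=7067
Scenario B total after 3 periods: 17042
Difference B − A = 17042 − 16626 = 416

416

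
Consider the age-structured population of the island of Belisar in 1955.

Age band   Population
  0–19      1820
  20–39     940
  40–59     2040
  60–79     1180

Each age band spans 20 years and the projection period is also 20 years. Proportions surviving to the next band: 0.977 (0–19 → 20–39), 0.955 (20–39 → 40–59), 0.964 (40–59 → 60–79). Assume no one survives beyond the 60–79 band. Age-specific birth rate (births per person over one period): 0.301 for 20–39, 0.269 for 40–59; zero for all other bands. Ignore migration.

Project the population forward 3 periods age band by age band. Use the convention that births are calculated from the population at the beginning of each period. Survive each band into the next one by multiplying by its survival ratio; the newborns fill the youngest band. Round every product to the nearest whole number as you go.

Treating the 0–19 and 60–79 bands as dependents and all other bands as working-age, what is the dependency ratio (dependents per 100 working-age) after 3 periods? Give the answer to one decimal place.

Let group 1 be 0–19 through group 4 = 60–79.
Period 1:
Births: 940 × 0.301 = 283, 2040 × 0.269 = 549 ⇒ total 832
Group 2: 1820 × 0.977 = 1778
Group 3: 940 × 0.955 = 898
Group 4: 2040 × 0.964 = 1967
Population now: 0–19=832, 20–39=1778, 40–59=898, 60–79=1967
Period 2:
Births: 1778 × 0.301 = 535, 898 × 0.269 = 242 ⇒ total 777
Group 2: 832 × 0.977 = 813
Group 3: 1778 × 0.955 = 1698
Group 4: 898 × 0.964 = 866
Population now: 0–19=777, 20–39=813, 40–59=1698, 60–79=866
Period 3:
Births: 813 × 0.301 = 245, 1698 × 0.269 = 457 ⇒ total 702
Group 2: 777 × 0.977 = 759
Group 3: 813 × 0.955 = 776
Group 4: 1698 × 0.964 = 1637
Population now: 0–19=702, 20–39=759, 40–59=776, 60–79=1637
Dependents (band 0–19 + band 60–79) = 702 + 1637 = 2339; working-age = 1535; ratio = 2339/1535 × 100 = 152.4

152.4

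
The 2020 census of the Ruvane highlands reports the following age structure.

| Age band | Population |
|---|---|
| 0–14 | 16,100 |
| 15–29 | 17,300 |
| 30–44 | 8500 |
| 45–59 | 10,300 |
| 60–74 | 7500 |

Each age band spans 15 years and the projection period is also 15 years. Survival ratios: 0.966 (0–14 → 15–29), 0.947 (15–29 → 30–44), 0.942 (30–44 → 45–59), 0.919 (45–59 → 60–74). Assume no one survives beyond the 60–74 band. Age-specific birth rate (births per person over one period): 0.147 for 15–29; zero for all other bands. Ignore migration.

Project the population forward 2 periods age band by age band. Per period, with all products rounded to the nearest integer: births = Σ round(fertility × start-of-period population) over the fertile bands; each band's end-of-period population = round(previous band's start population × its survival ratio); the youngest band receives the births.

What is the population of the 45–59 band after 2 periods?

15433

Let group 1 be 0–14 through group 5 = 60–74.
Period 1.
Births: 17300 × 0.147 = 2543
Group 2: 16100 × 0.966 = 15553
Group 3: 17300 × 0.947 = 16383
Group 4: 8500 × 0.942 = 8007
Group 5: 10300 × 0.919 = 9466
→ [2543, 15553, 16383, 8007, 9466]
Period 2.
Births: 15553 × 0.147 = 2286
Group 2: 2543 × 0.966 = 2457
Group 3: 15553 × 0.947 = 14729
Group 4: 16383 × 0.942 = 15433
Group 5: 8007 × 0.919 = 7358
→ [2286, 2457, 14729, 15433, 7358]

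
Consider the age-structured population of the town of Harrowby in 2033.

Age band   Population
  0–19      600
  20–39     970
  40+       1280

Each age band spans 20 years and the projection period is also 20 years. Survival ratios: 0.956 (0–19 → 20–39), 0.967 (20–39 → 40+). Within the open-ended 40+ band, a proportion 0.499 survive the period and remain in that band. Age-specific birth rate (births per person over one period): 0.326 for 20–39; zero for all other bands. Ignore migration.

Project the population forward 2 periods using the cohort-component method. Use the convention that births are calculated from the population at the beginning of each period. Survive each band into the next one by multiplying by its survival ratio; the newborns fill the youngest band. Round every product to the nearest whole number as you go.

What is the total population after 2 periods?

1831

Call the groups 1 to 3, youngest first.
After projecting period 1:
Births: 970 * 0.326 = 316
Group 2: 600 * 0.956 = 574
Group 3: 970 * 0.967 + 1280 * 0.499 = 938 + 639 = 1577
Giving 316 / 574 / 1577.
After projecting period 2:
Births: 574 * 0.326 = 187
Group 2: 316 * 0.956 = 302
Group 3: 574 * 0.967 + 1577 * 0.499 = 555 + 787 = 1342
Giving 187 / 302 / 1342.
Total after period 2: 187 + 302 + 1342 = 1831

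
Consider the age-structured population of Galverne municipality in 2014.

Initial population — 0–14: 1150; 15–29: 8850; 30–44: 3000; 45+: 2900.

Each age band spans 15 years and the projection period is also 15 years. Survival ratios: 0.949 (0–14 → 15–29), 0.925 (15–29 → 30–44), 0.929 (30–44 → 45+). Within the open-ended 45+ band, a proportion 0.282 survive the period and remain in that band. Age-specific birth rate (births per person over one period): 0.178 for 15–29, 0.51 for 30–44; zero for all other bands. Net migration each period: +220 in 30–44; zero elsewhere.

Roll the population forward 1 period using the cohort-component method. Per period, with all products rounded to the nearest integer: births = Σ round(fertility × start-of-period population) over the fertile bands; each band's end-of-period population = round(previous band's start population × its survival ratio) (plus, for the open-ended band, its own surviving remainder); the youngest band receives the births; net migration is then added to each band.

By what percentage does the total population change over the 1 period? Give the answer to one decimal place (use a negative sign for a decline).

1.9

Numbering the bands 1..4 from youngest to oldest:
Period 1:
Births: 8850 × 0.178 = 1575  |  3000 × 0.51 = 1530 → 3105
Band 2: 1150 × 0.949 = 1091
Band 3: 8850 × 0.925 = 8186
Band 4: 3000 × 0.929 + 2900 × 0.282 = 2787 + 818 = 3605
Net migration: Band 3 + 220 → 8406
Population now: 0–14=3105, 15–29=1091, 30–44=8406, 45+=3605
Total: 15900 → 16207; change = 307; percentage change = 1.9%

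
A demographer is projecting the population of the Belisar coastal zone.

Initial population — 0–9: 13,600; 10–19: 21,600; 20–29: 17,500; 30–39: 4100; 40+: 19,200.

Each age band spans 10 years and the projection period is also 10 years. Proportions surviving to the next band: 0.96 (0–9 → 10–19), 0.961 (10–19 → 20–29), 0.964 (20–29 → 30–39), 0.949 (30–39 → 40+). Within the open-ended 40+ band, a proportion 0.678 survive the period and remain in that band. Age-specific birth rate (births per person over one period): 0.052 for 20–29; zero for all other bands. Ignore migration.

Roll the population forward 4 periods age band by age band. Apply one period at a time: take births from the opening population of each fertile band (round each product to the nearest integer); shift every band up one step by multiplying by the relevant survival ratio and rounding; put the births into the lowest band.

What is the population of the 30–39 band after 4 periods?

Call the groups 1 to 5, youngest first.
After projecting period 1:
Births: 17500 * 0.052 = 910
Group 2: 13600 * 0.96 = 13056
Group 3: 21600 * 0.961 = 20758
Group 4: 17500 * 0.964 = 16870
Group 5: 4100 * 0.949 + 19200 * 0.678 = 3891 + 13018 = 16909
→ [910, 13056, 20758, 16870, 16909]
After projecting period 2:
Births: 20758 * 0.052 = 1079
Group 2: 910 * 0.96 = 874
Group 3: 13056 * 0.961 = 12547
Group 4: 20758 * 0.964 = 20011
Group 5: 16870 * 0.949 + 16909 * 0.678 = 16010 + 11464 = 27474
→ [1079, 874, 12547, 20011, 27474]
After projecting period 3:
Births: 12547 * 0.052 = 652
Group 2: 1079 * 0.96 = 1036
Group 3: 874 * 0.961 = 840
Group 4: 12547 * 0.964 = 12095
Group 5: 20011 * 0.949 + 27474 * 0.678 = 18990 + 18627 = 37617
→ [652, 1036, 840, 12095, 37617]
After projecting period 4:
Births: 840 * 0.052 = 44
Group 2: 652 * 0.96 = 626
Group 3: 1036 * 0.961 = 996
Group 4: 840 * 0.964 = 810
Group 5: 12095 * 0.949 + 37617 * 0.678 = 11478 + 25504 = 36982
→ [44, 626, 996, 810, 36982]

810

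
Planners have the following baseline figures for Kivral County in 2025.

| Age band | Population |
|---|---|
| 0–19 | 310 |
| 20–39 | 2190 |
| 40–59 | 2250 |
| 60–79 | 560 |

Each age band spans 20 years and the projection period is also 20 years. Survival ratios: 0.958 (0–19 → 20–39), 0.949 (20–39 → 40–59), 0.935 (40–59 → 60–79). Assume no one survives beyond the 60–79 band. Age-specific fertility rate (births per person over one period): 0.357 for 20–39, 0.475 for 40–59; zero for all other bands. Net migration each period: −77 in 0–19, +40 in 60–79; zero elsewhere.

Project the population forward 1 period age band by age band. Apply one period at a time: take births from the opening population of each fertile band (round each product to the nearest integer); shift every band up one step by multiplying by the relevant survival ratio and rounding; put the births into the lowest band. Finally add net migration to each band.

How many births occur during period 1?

1851

After projecting period 1:
Births: 2190 * 0.357 = 782 ; 2250 * 0.475 = 1069 → 1851
20–39: 310 * 0.958 = 297
40–59: 2190 * 0.949 = 2078
60–79: 2250 * 0.935 = 2104
Net migration: 0–19 − 77 → 1774; 60–79 + 40 → 2144
End of period: [1774, 297, 2078, 2144]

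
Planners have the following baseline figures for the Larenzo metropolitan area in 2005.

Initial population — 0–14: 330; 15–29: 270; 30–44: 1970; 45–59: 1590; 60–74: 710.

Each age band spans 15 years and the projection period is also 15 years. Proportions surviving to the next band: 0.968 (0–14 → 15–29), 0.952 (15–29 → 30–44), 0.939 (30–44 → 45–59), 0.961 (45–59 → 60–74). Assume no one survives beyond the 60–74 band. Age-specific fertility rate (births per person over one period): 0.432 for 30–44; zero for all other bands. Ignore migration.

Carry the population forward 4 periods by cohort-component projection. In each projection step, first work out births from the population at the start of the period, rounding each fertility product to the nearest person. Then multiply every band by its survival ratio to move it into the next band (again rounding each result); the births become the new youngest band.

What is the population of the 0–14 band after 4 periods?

[period 1]
Births: 1970 × 0.432 = 851
15–29: 330 × 0.968 = 319
30–44: 270 × 0.952 = 257
45–59: 1970 × 0.939 = 1850
60–74: 1590 × 0.961 = 1528
Population now: 0–14=851, 15–29=319, 30–44=257, 45–59=1850, 60–74=1528
[period 2]
Births: 257 × 0.432 = 111
15–29: 851 × 0.968 = 824
30–44: 319 × 0.952 = 304
45–59: 257 × 0.939 = 241
60–74: 1850 × 0.961 = 1778
Population now: 0–14=111, 15–29=824, 30–44=304, 45–59=241, 60–74=1778
[period 3]
Births: 304 × 0.432 = 131
15–29: 111 × 0.968 = 107
30–44: 824 × 0.952 = 784
45–59: 304 × 0.939 = 285
60–74: 241 × 0.961 = 232
Population now: 0–14=131, 15–29=107, 30–44=784, 45–59=285, 60–74=232
[period 4]
Births: 784 × 0.432 = 339
15–29: 131 × 0.968 = 127
30–44: 107 × 0.952 = 102
45–59: 784 × 0.939 = 736
60–74: 285 × 0.961 = 274
Population now: 0–14=339, 15–29=127, 30–44=102, 45–59=736, 60–74=274

339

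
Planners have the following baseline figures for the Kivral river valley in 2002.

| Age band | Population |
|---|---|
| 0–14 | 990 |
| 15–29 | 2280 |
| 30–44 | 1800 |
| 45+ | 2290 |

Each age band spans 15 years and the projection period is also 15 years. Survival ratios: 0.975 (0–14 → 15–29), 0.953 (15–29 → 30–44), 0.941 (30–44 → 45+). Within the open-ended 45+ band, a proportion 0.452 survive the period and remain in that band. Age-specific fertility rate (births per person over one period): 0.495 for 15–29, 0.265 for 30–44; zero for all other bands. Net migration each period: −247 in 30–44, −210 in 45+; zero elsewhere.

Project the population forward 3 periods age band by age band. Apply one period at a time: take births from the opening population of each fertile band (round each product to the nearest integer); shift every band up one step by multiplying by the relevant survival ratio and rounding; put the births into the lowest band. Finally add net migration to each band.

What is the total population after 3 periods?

4823

Period 1:
Births: 2280 × 0.495 = 1129, 1800 × 0.265 = 477 → total 1606
15–29: 990 × 0.975 = 965
30–44: 2280 × 0.953 = 2173
45+: 1800 × 0.941 + 2290 × 0.452 = 1694 + 1035 = 2729
Net migration: 30–44 − 247 → 1926; 45+ − 210 → 2519
Giving 1606 / 965 / 1926 / 2519.
Period 2:
Births: 965 × 0.495 = 478, 1926 × 0.265 = 510 → total 988
15–29: 1606 × 0.975 = 1566
30–44: 965 × 0.953 = 920
45+: 1926 × 0.941 + 2519 × 0.452 = 1812 + 1139 = 2951
Net migration: 30–44 − 247 → 673; 45+ − 210 → 2741
Giving 988 / 1566 / 673 / 2741.
Period 3:
Births: 1566 × 0.495 = 775, 673 × 0.265 = 178 → total 953
15–29: 988 × 0.975 = 963
30–44: 1566 × 0.953 = 1492
45+: 673 × 0.941 + 2741 × 0.452 = 633 + 1239 = 1872
Net migration: 30–44 − 247 → 1245; 45+ − 210 → 1662
Giving 953 / 963 / 1245 / 1662.
Total after period 3: 953 + 963 + 1245 + 1662 = 4823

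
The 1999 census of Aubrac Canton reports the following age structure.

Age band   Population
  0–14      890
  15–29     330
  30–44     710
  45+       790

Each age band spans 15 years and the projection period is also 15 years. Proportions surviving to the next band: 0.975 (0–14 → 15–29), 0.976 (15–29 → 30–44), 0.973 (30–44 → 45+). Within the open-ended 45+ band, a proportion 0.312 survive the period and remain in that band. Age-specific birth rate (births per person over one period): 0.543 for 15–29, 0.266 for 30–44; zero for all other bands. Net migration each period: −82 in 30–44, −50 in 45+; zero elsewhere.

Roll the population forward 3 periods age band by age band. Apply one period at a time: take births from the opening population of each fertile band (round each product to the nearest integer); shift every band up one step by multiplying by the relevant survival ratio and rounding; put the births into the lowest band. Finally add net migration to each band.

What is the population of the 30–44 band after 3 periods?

268

Let group 1 be 0–14 through group 4 = 45+.
Period 1.
Births: 330 * 0.543 = 179  |  710 * 0.266 = 189 ⇒ total 368
Group 2: 890 * 0.975 = 868
Group 3: 330 * 0.976 = 322
Group 4: 710 * 0.973 + 790 * 0.312 = 691 + 246 = 937
Net migration: Group 3 − 82 → 240; Group 4 − 50 → 887
→ [368, 868, 240, 887]
Period 2.
Births: 868 * 0.543 = 471  |  240 * 0.266 = 64 ⇒ total 535
Group 2: 368 * 0.975 = 359
Group 3: 868 * 0.976 = 847
Group 4: 240 * 0.973 + 887 * 0.312 = 234 + 277 = 511
Net migration: Group 3 − 82 → 765; Group 4 − 50 → 461
→ [535, 359, 765, 461]
Period 3.
Births: 359 * 0.543 = 195  |  765 * 0.266 = 203 ⇒ total 398
Group 2: 535 * 0.975 = 522
Group 3: 359 * 0.976 = 350
Group 4: 765 * 0.973 + 461 * 0.312 = 744 + 144 = 888
Net migration: Group 3 − 82 → 268; Group 4 − 50 → 838
→ [398, 522, 268, 838]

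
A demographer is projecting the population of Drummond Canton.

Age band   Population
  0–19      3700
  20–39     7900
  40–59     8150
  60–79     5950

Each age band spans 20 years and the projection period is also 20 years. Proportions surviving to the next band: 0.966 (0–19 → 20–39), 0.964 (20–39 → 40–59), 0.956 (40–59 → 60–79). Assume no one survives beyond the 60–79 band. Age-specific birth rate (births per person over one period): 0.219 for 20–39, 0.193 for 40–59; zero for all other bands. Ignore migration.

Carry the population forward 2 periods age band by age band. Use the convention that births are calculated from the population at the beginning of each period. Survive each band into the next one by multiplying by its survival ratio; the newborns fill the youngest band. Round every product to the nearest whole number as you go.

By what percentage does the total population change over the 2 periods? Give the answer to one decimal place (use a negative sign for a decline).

-37.1

Period 1.
Births: 7900 × 0.219 = 1730  |  8150 × 0.193 = 1573 → 3303
20–39: 3700 × 0.966 = 3574
40–59: 7900 × 0.964 = 7616
60–79: 8150 × 0.956 = 7791
Population now: 0–19=3303, 20–39=3574, 40–59=7616, 60–79=7791
Period 2.
Births: 3574 × 0.219 = 783  |  7616 × 0.193 = 1470 → 2253
20–39: 3303 × 0.966 = 3191
40–59: 3574 × 0.964 = 3445
60–79: 7616 × 0.956 = 7281
Population now: 0–19=2253, 20–39=3191, 40–59=3445, 60–79=7281
Total: 25700 → 16170; change = -9530; percentage change = -37.1%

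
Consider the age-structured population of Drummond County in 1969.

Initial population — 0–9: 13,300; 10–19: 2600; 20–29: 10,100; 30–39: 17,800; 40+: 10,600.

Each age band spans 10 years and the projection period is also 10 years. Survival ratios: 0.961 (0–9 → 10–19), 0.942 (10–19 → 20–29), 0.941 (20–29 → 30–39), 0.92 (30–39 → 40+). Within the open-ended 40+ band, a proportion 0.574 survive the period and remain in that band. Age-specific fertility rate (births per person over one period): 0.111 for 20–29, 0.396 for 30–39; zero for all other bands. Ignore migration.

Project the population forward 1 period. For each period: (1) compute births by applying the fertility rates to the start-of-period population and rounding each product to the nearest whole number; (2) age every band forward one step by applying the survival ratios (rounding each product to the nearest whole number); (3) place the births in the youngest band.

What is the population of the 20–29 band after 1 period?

After projecting period 1:
Births: 10100 × 0.111 = 1121, 17800 × 0.396 = 7049 → total 8170
10–19: 13300 × 0.961 = 12781
20–29: 2600 × 0.942 = 2449
30–39: 10100 × 0.941 = 9504
40+: 17800 × 0.92 + 10600 × 0.574 = 16376 + 6084 = 22460
Population now: 0–9=8170, 10–19=12781, 20–29=2449, 30–39=9504, 40+=22460

2449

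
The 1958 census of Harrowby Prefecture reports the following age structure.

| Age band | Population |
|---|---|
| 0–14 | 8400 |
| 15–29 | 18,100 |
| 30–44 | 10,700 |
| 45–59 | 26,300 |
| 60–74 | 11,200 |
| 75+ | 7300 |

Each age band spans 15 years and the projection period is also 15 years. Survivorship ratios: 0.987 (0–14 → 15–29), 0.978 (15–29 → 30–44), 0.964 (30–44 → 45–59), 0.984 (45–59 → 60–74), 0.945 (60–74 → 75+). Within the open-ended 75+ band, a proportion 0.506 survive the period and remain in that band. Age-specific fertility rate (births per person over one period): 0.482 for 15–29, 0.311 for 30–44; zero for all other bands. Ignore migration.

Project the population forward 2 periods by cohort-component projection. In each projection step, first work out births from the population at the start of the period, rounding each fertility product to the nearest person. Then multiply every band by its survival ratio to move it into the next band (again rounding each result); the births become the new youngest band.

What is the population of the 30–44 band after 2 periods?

Call the groups 1 to 6, youngest first.
[period 1]
Births: 18100 × 0.482 = 8724 ; 10700 × 0.311 = 3328 ⇒ total 12052
Group 2: 8400 × 0.987 = 8291
Group 3: 18100 × 0.978 = 17702
Group 4: 10700 × 0.964 = 10315
Group 5: 26300 × 0.984 = 25879
Group 6: 11200 × 0.945 + 7300 × 0.506 = 10584 + 3694 = 14278
Giving 12052 / 8291 / 17702 / 10315 / 25879 / 14278.
[period 2]
Births: 8291 × 0.482 = 3996 ; 17702 × 0.311 = 5505 ⇒ total 9501
Group 2: 12052 × 0.987 = 11895
Group 3: 8291 × 0.978 = 8109
Group 4: 17702 × 0.964 = 17065
Group 5: 10315 × 0.984 = 10150
Group 6: 25879 × 0.945 + 14278 × 0.506 = 24456 + 7225 = 31681
Giving 9501 / 11895 / 8109 / 17065 / 10150 / 31681.

8109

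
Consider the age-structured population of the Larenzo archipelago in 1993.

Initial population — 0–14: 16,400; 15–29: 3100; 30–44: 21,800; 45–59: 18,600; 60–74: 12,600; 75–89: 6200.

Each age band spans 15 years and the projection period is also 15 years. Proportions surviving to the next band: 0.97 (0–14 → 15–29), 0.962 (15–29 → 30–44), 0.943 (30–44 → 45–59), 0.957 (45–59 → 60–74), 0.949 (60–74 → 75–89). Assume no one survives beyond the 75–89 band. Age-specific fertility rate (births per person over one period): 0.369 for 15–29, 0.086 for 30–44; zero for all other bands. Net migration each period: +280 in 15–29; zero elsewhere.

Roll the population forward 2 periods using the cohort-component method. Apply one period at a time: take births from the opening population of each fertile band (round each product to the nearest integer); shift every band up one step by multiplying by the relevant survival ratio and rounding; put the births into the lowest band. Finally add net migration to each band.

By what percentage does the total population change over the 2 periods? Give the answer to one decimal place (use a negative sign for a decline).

After projecting period 1:
Births: 3100 × 0.369 = 1144, 21800 × 0.086 = 1875 → total 3019
15–29: 16400 × 0.97 = 15908
30–44: 3100 × 0.962 = 2982
45–59: 21800 × 0.943 = 20557
60–74: 18600 × 0.957 = 17800
75–89: 12600 × 0.949 = 11957
Net migration: 15–29 + 280 → 16188
Population now: 0–14=3019, 15–29=16188, 30–44=2982, 45–59=20557, 60–74=17800, 75–89=11957
After projecting period 2:
Births: 16188 × 0.369 = 5973, 2982 × 0.086 = 256 → total 6229
15–29: 3019 × 0.97 = 2928
30–44: 16188 × 0.962 = 15573
45–59: 2982 × 0.943 = 2812
60–74: 20557 × 0.957 = 19673
75–89: 17800 × 0.949 = 16892
Net migration: 15–29 + 280 → 3208
Population now: 0–14=6229, 15–29=3208, 30–44=15573, 45–59=2812, 60–74=19673, 75–89=16892
Total: 78700 → 64387; change = -14313; percentage change = -18.2%

-18.2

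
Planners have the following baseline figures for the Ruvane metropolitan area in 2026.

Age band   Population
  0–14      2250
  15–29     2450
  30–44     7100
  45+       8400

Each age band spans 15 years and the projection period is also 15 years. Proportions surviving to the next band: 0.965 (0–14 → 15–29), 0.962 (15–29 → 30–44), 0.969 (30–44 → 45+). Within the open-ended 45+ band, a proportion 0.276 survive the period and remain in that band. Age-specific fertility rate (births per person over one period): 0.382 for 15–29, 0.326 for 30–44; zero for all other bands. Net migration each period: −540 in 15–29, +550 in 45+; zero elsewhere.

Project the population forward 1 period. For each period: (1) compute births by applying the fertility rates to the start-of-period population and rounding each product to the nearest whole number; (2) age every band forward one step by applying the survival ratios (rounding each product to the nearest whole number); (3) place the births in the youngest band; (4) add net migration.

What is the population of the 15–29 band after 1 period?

Call the groups 1 to 4, youngest first.
After projecting period 1:
Births: 2450 × 0.382 = 936 ; 7100 × 0.326 = 2315 ⇒ total 3251
Group 2: 2250 × 0.965 = 2171
Group 3: 2450 × 0.962 = 2357
Group 4: 7100 × 0.969 + 8400 × 0.276 = 6880 + 2318 = 9198
Net migration: Group 2 − 540 → 1631; Group 4 + 550 → 9748
Giving 3251 / 1631 / 2357 / 9748.

1631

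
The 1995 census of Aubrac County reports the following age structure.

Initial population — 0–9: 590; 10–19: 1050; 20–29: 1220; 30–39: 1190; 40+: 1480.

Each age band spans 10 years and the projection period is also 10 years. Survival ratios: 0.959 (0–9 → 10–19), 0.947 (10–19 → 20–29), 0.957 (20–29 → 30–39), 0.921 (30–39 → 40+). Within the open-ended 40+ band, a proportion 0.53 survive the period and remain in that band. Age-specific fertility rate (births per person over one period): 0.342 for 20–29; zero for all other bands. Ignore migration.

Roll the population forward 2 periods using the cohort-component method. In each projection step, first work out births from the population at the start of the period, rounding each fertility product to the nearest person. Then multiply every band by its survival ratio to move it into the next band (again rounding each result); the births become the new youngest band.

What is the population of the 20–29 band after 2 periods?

536

[period 1]
Births: 1220 * 0.342 = 417
10–19: 590 * 0.959 = 566
20–29: 1050 * 0.947 = 994
30–39: 1220 * 0.957 = 1168
40+: 1190 * 0.921 + 1480 * 0.53 = 1096 + 784 = 1880
→ [417, 566, 994, 1168, 1880]
[period 2]
Births: 994 * 0.342 = 340
10–19: 417 * 0.959 = 400
20–29: 566 * 0.947 = 536
30–39: 994 * 0.957 = 951
40+: 1168 * 0.921 + 1880 * 0.53 = 1076 + 996 = 2072
→ [340, 400, 536, 951, 2072]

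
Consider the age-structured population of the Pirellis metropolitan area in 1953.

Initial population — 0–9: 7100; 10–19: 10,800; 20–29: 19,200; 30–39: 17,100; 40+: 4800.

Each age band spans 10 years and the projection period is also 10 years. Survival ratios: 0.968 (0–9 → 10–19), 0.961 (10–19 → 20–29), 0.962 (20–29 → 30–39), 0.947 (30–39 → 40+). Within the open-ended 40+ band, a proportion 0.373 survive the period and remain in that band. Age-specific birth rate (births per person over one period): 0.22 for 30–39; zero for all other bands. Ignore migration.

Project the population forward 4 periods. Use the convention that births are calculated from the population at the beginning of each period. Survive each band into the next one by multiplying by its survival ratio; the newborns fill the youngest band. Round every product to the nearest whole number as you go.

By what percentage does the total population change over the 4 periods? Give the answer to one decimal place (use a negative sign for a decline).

Let band 1 be 0–9 through band 5 = 40+.
[period 1]
Births: 17100 × 0.22 = 3762
Band 2: 7100 × 0.968 = 6873
Band 3: 10800 × 0.961 = 10379
Band 4: 19200 × 0.962 = 18470
Band 5: 17100 × 0.947 + 4800 × 0.373 = 16194 + 1790 = 17984
→ [3762, 6873, 10379, 18470, 17984]
[period 2]
Births: 18470 × 0.22 = 4063
Band 2: 3762 × 0.968 = 3642
Band 3: 6873 × 0.961 = 6605
Band 4: 10379 × 0.962 = 9985
Band 5: 18470 × 0.947 + 17984 × 0.373 = 17491 + 6708 = 24199
→ [4063, 3642, 6605, 9985, 24199]
[period 3]
Births: 9985 × 0.22 = 2197
Band 2: 4063 × 0.968 = 3933
Band 3: 3642 × 0.961 = 3500
Band 4: 6605 × 0.962 = 6354
Band 5: 9985 × 0.947 + 24199 × 0.373 = 9456 + 9026 = 18482
→ [2197, 3933, 3500, 6354, 18482]
[period 4]
Births: 6354 × 0.22 = 1398
Band 2: 2197 × 0.968 = 2127
Band 3: 3933 × 0.961 = 3780
Band 4: 3500 × 0.962 = 3367
Band 5: 6354 × 0.947 + 18482 × 0.373 = 6017 + 6894 = 12911
→ [1398, 2127, 3780, 3367, 12911]
Total: 59000 → 23583; change = -35417; percentage change = -60.0%

-60.0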